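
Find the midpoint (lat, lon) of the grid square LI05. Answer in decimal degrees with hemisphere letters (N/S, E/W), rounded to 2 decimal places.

4.50° S, 41.00° E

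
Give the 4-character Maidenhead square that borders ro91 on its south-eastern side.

AO00

Longitude square 9; +1 → 10, wraps to 0, carry into field.
Longitude field R = 17; +1 → 18, wraps to 0 = A, wrapping around the antimeridian.
Latitude square 1; −1 → 0.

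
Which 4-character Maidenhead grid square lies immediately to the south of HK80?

HJ89

Latitude square 0; −1 → -1, wraps to 9, carry into field.
Latitude field K = 10; −1 → 9 = J.
The longitude characters are unchanged.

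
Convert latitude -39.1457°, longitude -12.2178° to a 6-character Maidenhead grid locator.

IF30vu

Shift to the Maidenhead origin (180°W, 90°S): lon 167.7822, lat 50.8543.
Field: lon ⌊167.7822/20⌋ = 8 → I; lat ⌊50.8543/10⌋ = 5 → F.
Square: lon ⌊7.7822/2⌋ = 3; lat ⌊0.8543/1⌋ = 0.
Subsquare: lon ⌊1.7822/0.0833333⌋ = 21 → v; lat ⌊0.8543/0.0416667⌋ = 20 → u.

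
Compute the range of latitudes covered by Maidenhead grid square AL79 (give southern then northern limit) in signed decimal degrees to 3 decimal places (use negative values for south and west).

Field A=0, L=11: +0·20° lon, +11·10° lat → SW at lon -180°, lat 20°.
Square 7, 9: +7·2° lon, +9·1° lat → SW at lon -166°, lat 29°.
Cell spans 2° lon × 1° lat.
south 29.000, north 30.000.

29.000, 30.000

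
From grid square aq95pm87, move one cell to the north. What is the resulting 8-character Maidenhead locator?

Latitude extended square 7; +1 → 8.
The longitude characters are unchanged.

AQ95pm88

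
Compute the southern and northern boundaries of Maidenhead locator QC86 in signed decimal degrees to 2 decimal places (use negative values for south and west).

Field Q=16, C=2: +16·20° lon, +2·10° lat → SW at lon 140°, lat -70°.
Square 8, 6: +8·2° lon, +6·1° lat → SW at lon 156°, lat -64°.
Cell spans 2° lon × 1° lat.
south -64.00, north -63.00.

-64.00, -63.00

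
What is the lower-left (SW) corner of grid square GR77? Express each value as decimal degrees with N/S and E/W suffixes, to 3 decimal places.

87.000° N, 46.000° W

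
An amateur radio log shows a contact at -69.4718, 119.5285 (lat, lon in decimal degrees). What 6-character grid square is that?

OC90sm

Add 180° to longitude and 90° to latitude: 299.5285, 20.5282.
Field (20°×10°, letters A–R): 299.5285/20 → 14 → O, 20.5282/10 → 2 → C; chars OC.
Square (2°×1°, digits 0–9): 19.5285/2 → 9, 0.5282/1 → 0; chars 90.
Subsquare (5′×2.5′, letters a–x): 1.5285/0.0833333 → 18 → s, 0.5282/0.0416667 → 12 → m; chars sm.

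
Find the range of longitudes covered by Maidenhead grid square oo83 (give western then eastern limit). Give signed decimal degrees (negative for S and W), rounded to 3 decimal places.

116.000, 118.000

Field O=14, O=14: +14·20° lon, +14·10° lat → SW at lon 100°, lat 50°.
Square 8, 3: +8·2° lon, +3·1° lat → SW at lon 116°, lat 53°.
Cell spans 2° lon × 1° lat.
west 116.000, east 118.000.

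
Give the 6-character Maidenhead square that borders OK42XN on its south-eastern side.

Longitude subsquare x = 23; +1 → 24, wraps to 0 = a, carry into square.
Longitude square 4; +1 → 5.
Latitude subsquare n = 13; −1 → 12 = m.

OK52am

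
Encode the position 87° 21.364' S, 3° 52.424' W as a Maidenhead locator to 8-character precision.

Shift to the Maidenhead origin (180°W, 90°S): lon 176.12627, lat 2.64393.
Field: 176.12627/20 → 8 → I, 2.64393/10 → 0 → A; chars IA.
Square: 16.12627/2 → 8, 2.64393/1 → 2; chars 82.
Subsquare: 0.12627/0.0833333 → 1 → b, 0.64393/0.0416667 → 15 → p; chars bp.
Extended square: 0.04293/0.00833333 → 5, 0.01893/0.00416667 → 4; chars 54.

IA82bp54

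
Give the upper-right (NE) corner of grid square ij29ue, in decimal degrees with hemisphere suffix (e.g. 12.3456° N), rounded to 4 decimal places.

9.2083° N, 14.2500° W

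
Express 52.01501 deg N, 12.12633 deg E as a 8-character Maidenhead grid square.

Offset from 180°W / 90°S: lon 192.12633°, lat 142.01501°.
Field: 192.12633/20 → 9 → J, 142.01501/10 → 14 → O; chars JO.
Square: 12.12633/2 → 6, 2.01501/1 → 2; chars 62.
Subsquare: 0.12633/0.0833333 → 1 → b, 0.01501/0.0416667 → 0 → a; chars ba.
Extended square: 0.04300/0.00833333 → 5, 0.01501/0.00416667 → 3; chars 53.

JO62ba53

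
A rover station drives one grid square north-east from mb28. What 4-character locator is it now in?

MB39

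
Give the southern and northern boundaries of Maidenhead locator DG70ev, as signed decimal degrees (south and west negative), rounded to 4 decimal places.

Field D=3, G=6: +3·20° lon, +6·10° lat → SW at lon -120°, lat -30°.
Square 7, 0: +7·2° lon, +0·1° lat → SW at lon -106°, lat -30°.
Subsquare e=4, v=21: +4·0.0833333° lon, +21·0.0416667° lat → SW at lon -105.667°, lat -29.125°.
Cell spans 0.0833333° lon × 0.0416667° lat.
south -29.1250, north -29.0833.

-29.1250, -29.0833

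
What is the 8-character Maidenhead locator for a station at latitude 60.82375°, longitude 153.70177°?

Offset from 180°W / 90°S: lon 333.70177°, lat 150.82375°.
Field: 333.70177/20 → 16 → Q, 150.82375/10 → 15 → P; chars QP.
Square: 13.70177/2 → 6, 0.82375/1 → 0; chars 60.
Subsquare: 1.70177/0.0833333 → 20 → u, 0.82375/0.0416667 → 19 → t; chars ut.
Extended square: 0.03510/0.00833333 → 4, 0.03208/0.00416667 → 7; chars 47.

QP60ut47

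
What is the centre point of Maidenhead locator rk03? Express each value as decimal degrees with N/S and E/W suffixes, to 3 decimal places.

Field R=17, K=10: +17·20° lon, +10·10° lat → SW at lon 160°, lat 10°.
Square 0, 3: +0·2° lon, +3·1° lat → SW at lon 160°, lat 13°.
Cell spans 2° lon × 1° lat. Centre is SW corner plus half of each.
latitude 13.500° N, longitude 161.000° E.

13.500° N, 161.000° E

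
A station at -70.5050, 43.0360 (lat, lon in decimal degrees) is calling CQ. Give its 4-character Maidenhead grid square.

LB19

Shift to the Maidenhead origin (180°W, 90°S): lon 223.04, lat 19.50.
Field (20°×10°, letters A–R): 223.04/20 → 11 → L, 19.50/10 → 1 → B; chars LB.
Square (2°×1°, digits 0–9): 3.04/2 → 1, 9.50/1 → 9; chars 19.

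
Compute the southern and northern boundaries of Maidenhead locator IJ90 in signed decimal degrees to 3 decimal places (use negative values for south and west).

0.000, 1.000

Field I=8, J=9: +8·20° lon, +9·10° lat → SW at lon -20°, lat 0°.
Square 9, 0: +9·2° lon, +0·1° lat → SW at lon -2°, lat 0°.
Cell spans 2° lon × 1° lat.
south 0.000, north 1.000.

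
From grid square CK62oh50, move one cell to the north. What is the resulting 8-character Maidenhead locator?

CK62oh51

Latitude extended square 0; +1 → 1.
The longitude characters are unchanged.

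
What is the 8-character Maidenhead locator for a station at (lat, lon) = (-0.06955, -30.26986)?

Offset from 180°W / 90°S: lon 149.73014°, lat 89.93045°.
Field: lon ⌊149.73014/20⌋ = 7 → H; lat ⌊89.93045/10⌋ = 8 → I.
Square: lon ⌊9.73014/2⌋ = 4; lat ⌊9.93045/1⌋ = 9.
Subsquare: lon ⌊1.73014/0.0833333⌋ = 20 → u; lat ⌊0.93045/0.0416667⌋ = 22 → w.
Extended square: lon ⌊0.06347/0.00833333⌋ = 7; lat ⌊0.01378/0.00416667⌋ = 3.

HI49uw73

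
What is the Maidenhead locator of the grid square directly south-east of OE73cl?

OE73dk

Longitude subsquare c = 2; +1 → 3 = d.
Latitude subsquare l = 11; −1 → 10 = k.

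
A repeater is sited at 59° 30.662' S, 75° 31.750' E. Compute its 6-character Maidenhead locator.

MD70sl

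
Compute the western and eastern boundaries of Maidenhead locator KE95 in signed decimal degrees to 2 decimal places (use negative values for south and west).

38.00, 40.00

Field K=10, E=4: +10·20° lon, +4·10° lat → SW at lon 20°, lat -50°.
Square 9, 5: +9·2° lon, +5·1° lat → SW at lon 38°, lat -45°.
Cell spans 2° lon × 1° lat.
west 38.00, east 40.00.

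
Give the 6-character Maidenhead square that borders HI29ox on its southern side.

HI29ow

Latitude subsquare x = 23; −1 → 22 = w.
The longitude characters are unchanged.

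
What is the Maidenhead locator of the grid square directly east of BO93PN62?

BO93pn72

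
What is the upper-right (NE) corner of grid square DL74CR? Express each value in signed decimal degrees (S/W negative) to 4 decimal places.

24.7500, -105.7500

Field D=3, L=11: +3·20° lon, +11·10° lat → SW at lon -120°, lat 20°.
Square 7, 4: +7·2° lon, +4·1° lat → SW at lon -106°, lat 24°.
Subsquare c=2, r=17: +2·0.0833333° lon, +17·0.0416667° lat → SW at lon -105.833°, lat 24.7083°.
Cell spans 0.0833333° lon × 0.0416667° lat. NE corner is SW corner plus one full cell.
latitude 24.7500, longitude -105.7500.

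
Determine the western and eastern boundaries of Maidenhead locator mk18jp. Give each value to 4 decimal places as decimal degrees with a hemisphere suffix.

62.7500° E, 62.8333° E

Field M=12, K=10: +12·20° lon, +10·10° lat → SW at lon 60°, lat 10°.
Square 1, 8: +1·2° lon, +8·1° lat → SW at lon 62°, lat 18°.
Subsquare j=9, p=15: +9·0.0833333° lon, +15·0.0416667° lat → SW at lon 62.75°, lat 18.625°.
Cell spans 0.0833333° lon × 0.0416667° lat.
west 62.7500° E, east 62.8333° E.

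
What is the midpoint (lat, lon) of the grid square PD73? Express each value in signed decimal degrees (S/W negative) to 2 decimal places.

Field P=15, D=3: +15·20° lon, +3·10° lat → SW at lon 120°, lat -60°.
Square 7, 3: +7·2° lon, +3·1° lat → SW at lon 134°, lat -57°.
Cell spans 2° lon × 1° lat. Centre is SW corner plus half of each.
latitude -56.50, longitude 135.00.

-56.50, 135.00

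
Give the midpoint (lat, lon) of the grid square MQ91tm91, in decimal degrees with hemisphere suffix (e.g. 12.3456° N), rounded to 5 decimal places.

Field M=12, Q=16: +12·20° lon, +16·10° lat → SW at lon 60°, lat 70°.
Square 9, 1: +9·2° lon, +1·1° lat → SW at lon 78°, lat 71°.
Subsquare t=19, m=12: +19·0.0833333° lon, +12·0.0416667° lat → SW at lon 79.5833°, lat 71.5°.
Extended square 9, 1: +9·0.00833333° lon, +1·0.00416667° lat → SW at lon 79.6583°, lat 71.5042°.
Cell spans 0.00833333° lon × 0.00416667° lat. Centre is SW corner plus half of each.
latitude 71.50625° N, longitude 79.66250° E.

71.50625° N, 79.66250° E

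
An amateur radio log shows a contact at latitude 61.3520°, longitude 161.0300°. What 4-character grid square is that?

Add 180° to longitude and 90° to latitude: 341.03, 151.35.
Field: 341.03/20 → 17 → R, 151.35/10 → 15 → P; chars RP.
Square: 1.03/2 → 0, 1.35/1 → 1; chars 01.

RP01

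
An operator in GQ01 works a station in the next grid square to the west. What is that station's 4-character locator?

Longitude square 0; −1 → -1, wraps to 9, carry into field.
Longitude field G = 6; −1 → 5 = F.
The latitude characters are unchanged.

FQ91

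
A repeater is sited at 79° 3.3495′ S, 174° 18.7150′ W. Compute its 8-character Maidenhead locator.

Shift to the Maidenhead origin (180°W, 90°S): lon 5.68808, lat 10.94418.
Field (20°×10°, letters A–R): 5.68808/20 → 0 → A, 10.94418/10 → 1 → B; chars AB.
Square (2°×1°, digits 0–9): 5.68808/2 → 2, 0.94418/1 → 0; chars 20.
Subsquare (5′×2.5′, letters a–x): 1.68808/0.0833333 → 20 → u, 0.94418/0.0416667 → 22 → w; chars uw.
Extended square (30″×15″, digits 0–9): 0.02142/0.00833333 → 2, 0.02751/0.00416667 → 6; chars 26.

AB20uw26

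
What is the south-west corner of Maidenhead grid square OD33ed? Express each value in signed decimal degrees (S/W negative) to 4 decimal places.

Field O=14, D=3: +14·20° lon, +3·10° lat → SW at lon 100°, lat -60°.
Square 3, 3: +3·2° lon, +3·1° lat → SW at lon 106°, lat -57°.
Subsquare e=4, d=3: +4·0.0833333° lon, +3·0.0416667° lat → SW at lon 106.333°, lat -56.875°.
latitude -56.8750, longitude 106.3333.

-56.8750, 106.3333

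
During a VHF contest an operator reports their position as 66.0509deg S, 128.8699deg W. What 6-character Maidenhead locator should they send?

CC53nw

Add 180° to longitude and 90° to latitude: 51.1301, 23.9491.
Field: lon ⌊51.1301/20⌋ = 2 → C; lat ⌊23.9491/10⌋ = 2 → C.
Square: lon ⌊11.1301/2⌋ = 5; lat ⌊3.9491/1⌋ = 3.
Subsquare: lon ⌊1.1301/0.0833333⌋ = 13 → n; lat ⌊0.9491/0.0416667⌋ = 22 → w.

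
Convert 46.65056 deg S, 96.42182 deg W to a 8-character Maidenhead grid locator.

EE13si93

Shift to the Maidenhead origin (180°W, 90°S): lon 83.57818, lat 43.34944.
Field: 83.57818/20 → 4 → E, 43.34944/10 → 4 → E; chars EE.
Square: 3.57818/2 → 1, 3.34944/1 → 3; chars 13.
Subsquare: 1.57818/0.0833333 → 18 → s, 0.34944/0.0416667 → 8 → i; chars si.
Extended square: 0.07818/0.00833333 → 9, 0.01611/0.00416667 → 3; chars 93.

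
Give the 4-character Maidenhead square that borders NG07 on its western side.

MG97

Longitude square 0; −1 → -1, wraps to 9, carry into field.
Longitude field N = 13; −1 → 12 = M.
The latitude characters are unchanged.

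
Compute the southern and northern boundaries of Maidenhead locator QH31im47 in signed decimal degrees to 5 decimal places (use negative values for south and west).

Field Q=16, H=7: +16·20° lon, +7·10° lat → SW at lon 140°, lat -20°.
Square 3, 1: +3·2° lon, +1·1° lat → SW at lon 146°, lat -19°.
Subsquare i=8, m=12: +8·0.0833333° lon, +12·0.0416667° lat → SW at lon 146.667°, lat -18.5°.
Extended square 4, 7: +4·0.00833333° lon, +7·0.00416667° lat → SW at lon 146.7°, lat -18.4708°.
Cell spans 0.00833333° lon × 0.00416667° lat.
south -18.47083, north -18.46667.

-18.47083, -18.46667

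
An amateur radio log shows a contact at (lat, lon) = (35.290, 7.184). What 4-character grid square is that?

JM35

Shift to the Maidenhead origin (180°W, 90°S): lon 187.18, lat 125.29.
Field: 187.18/20 → 9 → J, 125.29/10 → 12 → M; chars JM.
Square: 7.18/2 → 3, 5.29/1 → 5; chars 35.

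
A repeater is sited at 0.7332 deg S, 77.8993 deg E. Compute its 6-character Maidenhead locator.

MI89wg

Offset from 180°W / 90°S: lon 257.8993°, lat 89.2668°.
Field (20°×10°, letters A–R): 257.8993/20 → 12 → M, 89.2668/10 → 8 → I; chars MI.
Square (2°×1°, digits 0–9): 17.8993/2 → 8, 9.2668/1 → 9; chars 89.
Subsquare (5′×2.5′, letters a–x): 1.8993/0.0833333 → 22 → w, 0.2668/0.0416667 → 6 → g; chars wg.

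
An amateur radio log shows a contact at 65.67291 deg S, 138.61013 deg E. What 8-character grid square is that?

PC94hh38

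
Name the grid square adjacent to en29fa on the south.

Latitude subsquare a = 0; −1 → -1, wraps to 23 = x, carry into square.
Latitude square 9; −1 → 8.
The longitude characters are unchanged.

EN28fx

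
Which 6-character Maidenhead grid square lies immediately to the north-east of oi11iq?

Longitude subsquare i = 8; +1 → 9 = j.
Latitude subsquare q = 16; +1 → 17 = r.

OI11jr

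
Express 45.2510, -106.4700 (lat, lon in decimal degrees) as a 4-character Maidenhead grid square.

DN65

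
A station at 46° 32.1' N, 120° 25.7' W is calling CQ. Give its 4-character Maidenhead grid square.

CN96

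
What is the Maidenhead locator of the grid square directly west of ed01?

DD91

Longitude square 0; −1 → -1, wraps to 9, carry into field.
Longitude field E = 4; −1 → 3 = D.
The latitude characters are unchanged.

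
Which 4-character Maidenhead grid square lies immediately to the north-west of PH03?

OH94

Longitude square 0; −1 → -1, wraps to 9, carry into field.
Longitude field P = 15; −1 → 14 = O.
Latitude square 3; +1 → 4.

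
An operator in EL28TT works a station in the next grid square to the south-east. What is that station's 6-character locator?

EL28us

Longitude subsquare t = 19; +1 → 20 = u.
Latitude subsquare t = 19; −1 → 18 = s.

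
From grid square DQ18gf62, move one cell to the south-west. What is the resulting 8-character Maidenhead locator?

Longitude extended square 6; −1 → 5.
Latitude extended square 2; −1 → 1.

DQ18gf51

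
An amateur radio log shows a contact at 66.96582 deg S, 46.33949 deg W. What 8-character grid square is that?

GC63ta98

Shift to the Maidenhead origin (180°W, 90°S): lon 133.66051, lat 23.03418.
Field: 133.66051/20 → 6 → G, 23.03418/10 → 2 → C; chars GC.
Square: 13.66051/2 → 6, 3.03418/1 → 3; chars 63.
Subsquare: 1.66051/0.0833333 → 19 → t, 0.03418/0.0416667 → 0 → a; chars ta.
Extended square: 0.07718/0.00833333 → 9, 0.03418/0.00416667 → 8; chars 98.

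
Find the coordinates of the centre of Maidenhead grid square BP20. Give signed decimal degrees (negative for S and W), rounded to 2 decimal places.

60.50, -155.00

Field B=1, P=15: +1·20° lon, +15·10° lat → SW at lon -160°, lat 60°.
Square 2, 0: +2·2° lon, +0·1° lat → SW at lon -156°, lat 60°.
Cell spans 2° lon × 1° lat. Centre is SW corner plus half of each.
latitude 60.50, longitude -155.00.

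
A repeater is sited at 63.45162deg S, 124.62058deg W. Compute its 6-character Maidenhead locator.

CC76qn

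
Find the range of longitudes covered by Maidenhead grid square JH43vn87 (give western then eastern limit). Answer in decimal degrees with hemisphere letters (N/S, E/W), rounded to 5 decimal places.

9.81667° E, 9.82500° E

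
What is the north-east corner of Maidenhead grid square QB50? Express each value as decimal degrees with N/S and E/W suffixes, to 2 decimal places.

79.00° S, 152.00° E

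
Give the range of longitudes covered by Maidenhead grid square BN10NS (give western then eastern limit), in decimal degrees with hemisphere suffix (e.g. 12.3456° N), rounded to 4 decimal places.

Field B=1, N=13: +1·20° lon, +13·10° lat → SW at lon -160°, lat 40°.
Square 1, 0: +1·2° lon, +0·1° lat → SW at lon -158°, lat 40°.
Subsquare n=13, s=18: +13·0.0833333° lon, +18·0.0416667° lat → SW at lon -156.917°, lat 40.75°.
Cell spans 0.0833333° lon × 0.0416667° lat.
west 156.9167° W, east 156.8333° W.

156.9167° W, 156.8333° W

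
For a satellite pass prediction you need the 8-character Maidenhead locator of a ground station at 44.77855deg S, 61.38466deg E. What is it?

ME05qf63

Offset from 180°W / 90°S: lon 241.38466°, lat 45.22145°.
Field: 241.38466/20 → 12 → M, 45.22145/10 → 4 → E; chars ME.
Square: 1.38466/2 → 0, 5.22145/1 → 5; chars 05.
Subsquare: 1.38466/0.0833333 → 16 → q, 0.22145/0.0416667 → 5 → f; chars qf.
Extended square: 0.05133/0.00833333 → 6, 0.01312/0.00416667 → 3; chars 63.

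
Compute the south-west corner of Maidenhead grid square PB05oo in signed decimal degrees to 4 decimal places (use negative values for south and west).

Field P=15, B=1: +15·20° lon, +1·10° lat → SW at lon 120°, lat -80°.
Square 0, 5: +0·2° lon, +5·1° lat → SW at lon 120°, lat -75°.
Subsquare o=14, o=14: +14·0.0833333° lon, +14·0.0416667° lat → SW at lon 121.167°, lat -74.4167°.
latitude -74.4167, longitude 121.1667.

-74.4167, 121.1667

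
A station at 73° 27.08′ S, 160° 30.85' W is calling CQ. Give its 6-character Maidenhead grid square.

AB96rn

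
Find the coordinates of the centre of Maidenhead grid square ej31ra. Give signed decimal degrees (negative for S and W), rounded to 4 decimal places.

Field E=4, J=9: +4·20° lon, +9·10° lat → SW at lon -100°, lat 0°.
Square 3, 1: +3·2° lon, +1·1° lat → SW at lon -94°, lat 1°.
Subsquare r=17, a=0: +17·0.0833333° lon, +0·0.0416667° lat → SW at lon -92.5833°, lat 1°.
Cell spans 0.0833333° lon × 0.0416667° lat. Centre is SW corner plus half of each.
latitude 1.0208, longitude -92.5417.

1.0208, -92.5417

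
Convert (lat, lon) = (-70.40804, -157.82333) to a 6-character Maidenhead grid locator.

BB19co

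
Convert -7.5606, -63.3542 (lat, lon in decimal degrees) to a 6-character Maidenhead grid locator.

FI82hk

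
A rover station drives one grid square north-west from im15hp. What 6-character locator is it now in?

Longitude subsquare h = 7; −1 → 6 = g.
Latitude subsquare p = 15; +1 → 16 = q.

IM15gq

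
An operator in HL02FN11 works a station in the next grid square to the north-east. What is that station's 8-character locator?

Longitude extended square 1; +1 → 2.
Latitude extended square 1; +1 → 2.

HL02fn22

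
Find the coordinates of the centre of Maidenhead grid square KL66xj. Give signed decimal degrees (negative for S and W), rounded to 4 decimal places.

26.3958, 33.9583

Field K=10, L=11: +10·20° lon, +11·10° lat → SW at lon 20°, lat 20°.
Square 6, 6: +6·2° lon, +6·1° lat → SW at lon 32°, lat 26°.
Subsquare x=23, j=9: +23·0.0833333° lon, +9·0.0416667° lat → SW at lon 33.9167°, lat 26.375°.
Cell spans 0.0833333° lon × 0.0416667° lat. Centre is SW corner plus half of each.
latitude 26.3958, longitude 33.9583.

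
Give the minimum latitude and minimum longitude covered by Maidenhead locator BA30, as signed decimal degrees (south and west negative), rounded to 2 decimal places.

-90.00, -154.00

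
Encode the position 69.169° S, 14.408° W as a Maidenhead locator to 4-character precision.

IC20

Offset from 180°W / 90°S: lon 165.59°, lat 20.83°.
Field: lon ⌊165.59/20⌋ = 8 → I; lat ⌊20.83/10⌋ = 2 → C.
Square: lon ⌊5.59/2⌋ = 2; lat ⌊0.83/1⌋ = 0.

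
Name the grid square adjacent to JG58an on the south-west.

JG48xm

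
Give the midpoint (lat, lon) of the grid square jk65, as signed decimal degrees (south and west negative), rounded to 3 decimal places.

15.500, 13.000

Field J=9, K=10: +9·20° lon, +10·10° lat → SW at lon 0°, lat 10°.
Square 6, 5: +6·2° lon, +5·1° lat → SW at lon 12°, lat 15°.
Cell spans 2° lon × 1° lat. Centre is SW corner plus half of each.
latitude 15.500, longitude 13.000.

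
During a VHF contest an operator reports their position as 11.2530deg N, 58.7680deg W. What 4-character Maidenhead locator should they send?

GK01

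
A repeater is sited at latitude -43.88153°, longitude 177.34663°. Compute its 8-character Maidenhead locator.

Add 180° to longitude and 90° to latitude: 357.34663, 46.11847.
Field: lon ⌊357.34663/20⌋ = 17 → R; lat ⌊46.11847/10⌋ = 4 → E.
Square: lon ⌊17.34663/2⌋ = 8; lat ⌊6.11847/1⌋ = 6.
Subsquare: lon ⌊1.34663/0.0833333⌋ = 16 → q; lat ⌊0.11847/0.0416667⌋ = 2 → c.
Extended square: lon ⌊0.01330/0.00833333⌋ = 1; lat ⌊0.03514/0.00416667⌋ = 8.

RE86qc18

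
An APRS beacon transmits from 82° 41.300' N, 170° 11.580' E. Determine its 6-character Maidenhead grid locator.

RR52cq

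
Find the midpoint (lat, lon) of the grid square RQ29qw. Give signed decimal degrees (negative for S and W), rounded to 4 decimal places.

Field R=17, Q=16: +17·20° lon, +16·10° lat → SW at lon 160°, lat 70°.
Square 2, 9: +2·2° lon, +9·1° lat → SW at lon 164°, lat 79°.
Subsquare q=16, w=22: +16·0.0833333° lon, +22·0.0416667° lat → SW at lon 165.333°, lat 79.9167°.
Cell spans 0.0833333° lon × 0.0416667° lat. Centre is SW corner plus half of each.
latitude 79.9375, longitude 165.3750.

79.9375, 165.3750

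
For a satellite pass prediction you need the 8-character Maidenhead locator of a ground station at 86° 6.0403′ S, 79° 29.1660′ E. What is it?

MA93rv85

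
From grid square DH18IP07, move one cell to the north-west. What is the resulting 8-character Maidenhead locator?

DH18hp98

Longitude extended square 0; −1 → -1, wraps to 9, carry into subsquare.
Longitude subsquare i = 8; −1 → 7 = h.
Latitude extended square 7; +1 → 8.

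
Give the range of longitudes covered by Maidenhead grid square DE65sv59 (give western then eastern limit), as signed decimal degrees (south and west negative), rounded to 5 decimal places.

Field D=3, E=4: +3·20° lon, +4·10° lat → SW at lon -120°, lat -50°.
Square 6, 5: +6·2° lon, +5·1° lat → SW at lon -108°, lat -45°.
Subsquare s=18, v=21: +18·0.0833333° lon, +21·0.0416667° lat → SW at lon -106.5°, lat -44.125°.
Extended square 5, 9: +5·0.00833333° lon, +9·0.00416667° lat → SW at lon -106.458°, lat -44.0875°.
Cell spans 0.00833333° lon × 0.00416667° lat.
west -106.45833, east -106.45000.

-106.45833, -106.45000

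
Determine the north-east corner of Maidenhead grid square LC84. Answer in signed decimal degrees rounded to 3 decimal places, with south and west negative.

Field L=11, C=2: +11·20° lon, +2·10° lat → SW at lon 40°, lat -70°.
Square 8, 4: +8·2° lon, +4·1° lat → SW at lon 56°, lat -66°.
Cell spans 2° lon × 1° lat. NE corner is SW corner plus one full cell.
latitude -65.000, longitude 58.000.

-65.000, 58.000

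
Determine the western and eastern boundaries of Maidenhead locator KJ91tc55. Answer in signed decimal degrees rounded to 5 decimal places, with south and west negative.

39.62500, 39.63333

Field K=10, J=9: +10·20° lon, +9·10° lat → SW at lon 20°, lat 0°.
Square 9, 1: +9·2° lon, +1·1° lat → SW at lon 38°, lat 1°.
Subsquare t=19, c=2: +19·0.0833333° lon, +2·0.0416667° lat → SW at lon 39.5833°, lat 1.08333°.
Extended square 5, 5: +5·0.00833333° lon, +5·0.00416667° lat → SW at lon 39.625°, lat 1.10417°.
Cell spans 0.00833333° lon × 0.00416667° lat.
west 39.62500, east 39.63333.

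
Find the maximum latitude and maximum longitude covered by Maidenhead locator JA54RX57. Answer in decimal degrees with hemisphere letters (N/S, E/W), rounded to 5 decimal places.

85.00833° S, 11.46667° E

Field J=9, A=0: +9·20° lon, +0·10° lat → SW at lon 0°, lat -90°.
Square 5, 4: +5·2° lon, +4·1° lat → SW at lon 10°, lat -86°.
Subsquare r=17, x=23: +17·0.0833333° lon, +23·0.0416667° lat → SW at lon 11.4167°, lat -85.0417°.
Extended square 5, 7: +5·0.00833333° lon, +7·0.00416667° lat → SW at lon 11.4583°, lat -85.0125°.
Cell spans 0.00833333° lon × 0.00416667° lat. NE corner is SW corner plus one full cell.
latitude 85.00833° S, longitude 11.46667° E.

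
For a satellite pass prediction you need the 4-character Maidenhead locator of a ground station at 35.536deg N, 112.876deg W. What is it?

Offset from 180°W / 90°S: lon 67.12°, lat 125.54°.
Field (20°×10°, letters A–R): lon ⌊67.12/20⌋ = 3 → D; lat ⌊125.54/10⌋ = 12 → M.
Square (2°×1°, digits 0–9): lon ⌊7.12/2⌋ = 3; lat ⌊5.54/1⌋ = 5.

DM35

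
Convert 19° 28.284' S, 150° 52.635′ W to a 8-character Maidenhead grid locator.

BH40nm46

Shift to the Maidenhead origin (180°W, 90°S): lon 29.12275, lat 70.52860.
Field: lon ⌊29.12275/20⌋ = 1 → B; lat ⌊70.52860/10⌋ = 7 → H.
Square: lon ⌊9.12275/2⌋ = 4; lat ⌊0.52860/1⌋ = 0.
Subsquare: lon ⌊1.12275/0.0833333⌋ = 13 → n; lat ⌊0.52860/0.0416667⌋ = 12 → m.
Extended square: lon ⌊0.03942/0.00833333⌋ = 4; lat ⌊0.02860/0.00416667⌋ = 6.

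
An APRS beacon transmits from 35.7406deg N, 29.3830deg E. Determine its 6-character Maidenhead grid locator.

KM45qr

Offset from 180°W / 90°S: lon 209.3830°, lat 125.7406°.
Field (20°×10°, letters A–R): lon ⌊209.3830/20⌋ = 10 → K; lat ⌊125.7406/10⌋ = 12 → M.
Square (2°×1°, digits 0–9): lon ⌊9.3830/2⌋ = 4; lat ⌊5.7406/1⌋ = 5.
Subsquare (5′×2.5′, letters a–x): lon ⌊1.3830/0.0833333⌋ = 16 → q; lat ⌊0.7406/0.0416667⌋ = 17 → r.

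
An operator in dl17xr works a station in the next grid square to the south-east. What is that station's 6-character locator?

Longitude subsquare x = 23; +1 → 24, wraps to 0 = a, carry into square.
Longitude square 1; +1 → 2.
Latitude subsquare r = 17; −1 → 16 = q.

DL27aq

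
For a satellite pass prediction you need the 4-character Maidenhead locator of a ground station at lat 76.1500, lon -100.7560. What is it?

DQ96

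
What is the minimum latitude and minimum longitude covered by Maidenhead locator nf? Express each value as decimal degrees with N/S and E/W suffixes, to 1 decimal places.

40.0° S, 80.0° E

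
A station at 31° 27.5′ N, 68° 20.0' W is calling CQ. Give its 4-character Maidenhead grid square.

FM51

Offset from 180°W / 90°S: lon 111.67°, lat 121.46°.
Field: 111.67/20 → 5 → F, 121.46/10 → 12 → M; chars FM.
Square: 11.67/2 → 5, 1.46/1 → 1; chars 51.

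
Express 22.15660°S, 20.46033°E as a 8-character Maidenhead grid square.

KG07fu52

Offset from 180°W / 90°S: lon 200.46033°, lat 67.84340°.
Field (20°×10°, letters A–R): 200.46033/20 → 10 → K, 67.84340/10 → 6 → G; chars KG.
Square (2°×1°, digits 0–9): 0.46033/2 → 0, 7.84340/1 → 7; chars 07.
Subsquare (5′×2.5′, letters a–x): 0.46033/0.0833333 → 5 → f, 0.84340/0.0416667 → 20 → u; chars fu.
Extended square (30″×15″, digits 0–9): 0.04366/0.00833333 → 5, 0.01007/0.00416667 → 2; chars 52.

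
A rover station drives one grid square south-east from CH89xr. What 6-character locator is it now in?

Longitude subsquare x = 23; +1 → 24, wraps to 0 = a, carry into square.
Longitude square 8; +1 → 9.
Latitude subsquare r = 17; −1 → 16 = q.

CH99aq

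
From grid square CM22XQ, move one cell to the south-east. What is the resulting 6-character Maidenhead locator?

CM32ap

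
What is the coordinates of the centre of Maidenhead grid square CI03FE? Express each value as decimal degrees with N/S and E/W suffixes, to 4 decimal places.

6.8125° S, 139.5417° W

Field C=2, I=8: +2·20° lon, +8·10° lat → SW at lon -140°, lat -10°.
Square 0, 3: +0·2° lon, +3·1° lat → SW at lon -140°, lat -7°.
Subsquare f=5, e=4: +5·0.0833333° lon, +4·0.0416667° lat → SW at lon -139.583°, lat -6.83333°.
Cell spans 0.0833333° lon × 0.0416667° lat. Centre is SW corner plus half of each.
latitude 6.8125° S, longitude 139.5417° W.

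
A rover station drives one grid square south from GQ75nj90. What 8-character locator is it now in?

GQ75ni99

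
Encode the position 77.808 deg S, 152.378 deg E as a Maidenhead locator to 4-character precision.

Shift to the Maidenhead origin (180°W, 90°S): lon 332.38, lat 12.19.
Field: lon ⌊332.38/20⌋ = 16 → Q; lat ⌊12.19/10⌋ = 1 → B.
Square: lon ⌊12.38/2⌋ = 6; lat ⌊2.19/1⌋ = 2.

QB62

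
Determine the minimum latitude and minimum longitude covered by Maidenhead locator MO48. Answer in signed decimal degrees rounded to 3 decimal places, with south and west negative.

58.000, 68.000

Field M=12, O=14: +12·20° lon, +14·10° lat → SW at lon 60°, lat 50°.
Square 4, 8: +4·2° lon, +8·1° lat → SW at lon 68°, lat 58°.
latitude 58.000, longitude 68.000.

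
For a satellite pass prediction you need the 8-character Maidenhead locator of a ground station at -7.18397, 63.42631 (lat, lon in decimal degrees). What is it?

MI12rt15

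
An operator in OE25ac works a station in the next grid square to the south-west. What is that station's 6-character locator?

OE15xb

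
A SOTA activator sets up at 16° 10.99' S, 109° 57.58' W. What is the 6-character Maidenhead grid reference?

Offset from 180°W / 90°S: lon 70.0403°, lat 73.8168°.
Field: 70.0403/20 → 3 → D, 73.8168/10 → 7 → H; chars DH.
Square: 10.0403/2 → 5, 3.8168/1 → 3; chars 53.
Subsquare: 0.0403/0.0833333 → 0 → a, 0.8168/0.0416667 → 19 → t; chars at.

DH53at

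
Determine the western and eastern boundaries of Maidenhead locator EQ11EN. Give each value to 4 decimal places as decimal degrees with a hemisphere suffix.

Field E=4, Q=16: +4·20° lon, +16·10° lat → SW at lon -100°, lat 70°.
Square 1, 1: +1·2° lon, +1·1° lat → SW at lon -98°, lat 71°.
Subsquare e=4, n=13: +4·0.0833333° lon, +13·0.0416667° lat → SW at lon -97.6667°, lat 71.5417°.
Cell spans 0.0833333° lon × 0.0416667° lat.
west 97.6667° W, east 97.5833° W.

97.6667° W, 97.5833° W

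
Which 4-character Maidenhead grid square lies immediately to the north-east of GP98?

Longitude square 9; +1 → 10, wraps to 0, carry into field.
Longitude field G = 6; +1 → 7 = H.
Latitude square 8; +1 → 9.

HP09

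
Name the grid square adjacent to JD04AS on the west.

Longitude subsquare a = 0; −1 → -1, wraps to 23 = x, carry into square.
Longitude square 0; −1 → -1, wraps to 9, carry into field.
Longitude field J = 9; −1 → 8 = I.
The latitude characters are unchanged.

ID94xs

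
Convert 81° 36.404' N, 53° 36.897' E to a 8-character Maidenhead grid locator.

LR61to35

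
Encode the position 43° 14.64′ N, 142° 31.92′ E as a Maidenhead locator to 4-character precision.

QN13

Offset from 180°W / 90°S: lon 322.53°, lat 133.24°.
Field (20°×10°, letters A–R): lon ⌊322.53/20⌋ = 16 → Q; lat ⌊133.24/10⌋ = 13 → N.
Square (2°×1°, digits 0–9): lon ⌊2.53/2⌋ = 1; lat ⌊3.24/1⌋ = 3.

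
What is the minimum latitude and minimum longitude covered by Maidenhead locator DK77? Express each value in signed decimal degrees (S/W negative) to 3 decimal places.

Field D=3, K=10: +3·20° lon, +10·10° lat → SW at lon -120°, lat 10°.
Square 7, 7: +7·2° lon, +7·1° lat → SW at lon -106°, lat 17°.
latitude 17.000, longitude -106.000.

17.000, -106.000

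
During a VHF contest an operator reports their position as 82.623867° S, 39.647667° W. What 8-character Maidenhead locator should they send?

HA07ej20

Shift to the Maidenhead origin (180°W, 90°S): lon 140.35233, lat 7.37613.
Field (20°×10°, letters A–R): lon ⌊140.35233/20⌋ = 7 → H; lat ⌊7.37613/10⌋ = 0 → A.
Square (2°×1°, digits 0–9): lon ⌊0.35233/2⌋ = 0; lat ⌊7.37613/1⌋ = 7.
Subsquare (5′×2.5′, letters a–x): lon ⌊0.35233/0.0833333⌋ = 4 → e; lat ⌊0.37613/0.0416667⌋ = 9 → j.
Extended square (30″×15″, digits 0–9): lon ⌊0.01900/0.00833333⌋ = 2; lat ⌊0.00113/0.00416667⌋ = 0.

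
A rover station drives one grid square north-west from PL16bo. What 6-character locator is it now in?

PL16ap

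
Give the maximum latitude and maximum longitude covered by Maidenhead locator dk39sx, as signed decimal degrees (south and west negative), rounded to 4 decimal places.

Field D=3, K=10: +3·20° lon, +10·10° lat → SW at lon -120°, lat 10°.
Square 3, 9: +3·2° lon, +9·1° lat → SW at lon -114°, lat 19°.
Subsquare s=18, x=23: +18·0.0833333° lon, +23·0.0416667° lat → SW at lon -112.5°, lat 19.9583°.
Cell spans 0.0833333° lon × 0.0416667° lat. NE corner is SW corner plus one full cell.
latitude 20.0000, longitude -112.4167.

20.0000, -112.4167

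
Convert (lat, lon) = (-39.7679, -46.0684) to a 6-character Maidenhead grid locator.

Add 180° to longitude and 90° to latitude: 133.9316, 50.2321.
Field: 133.9316/20 → 6 → G, 50.2321/10 → 5 → F; chars GF.
Square: 13.9316/2 → 6, 0.2321/1 → 0; chars 60.
Subsquare: 1.9316/0.0833333 → 23 → x, 0.2321/0.0416667 → 5 → f; chars xf.

GF60xf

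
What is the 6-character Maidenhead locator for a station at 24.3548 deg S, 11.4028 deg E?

JG55qp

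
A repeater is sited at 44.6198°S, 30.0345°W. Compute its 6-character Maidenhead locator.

HE45xj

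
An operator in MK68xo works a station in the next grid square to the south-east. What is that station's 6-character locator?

MK78an

Longitude subsquare x = 23; +1 → 24, wraps to 0 = a, carry into square.
Longitude square 6; +1 → 7.
Latitude subsquare o = 14; −1 → 13 = n.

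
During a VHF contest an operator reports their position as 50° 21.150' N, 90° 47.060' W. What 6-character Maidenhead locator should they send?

EO40oi

Shift to the Maidenhead origin (180°W, 90°S): lon 89.2157, lat 140.3525.
Field (20°×10°, letters A–R): lon ⌊89.2157/20⌋ = 4 → E; lat ⌊140.3525/10⌋ = 14 → O.
Square (2°×1°, digits 0–9): lon ⌊9.2157/2⌋ = 4; lat ⌊0.3525/1⌋ = 0.
Subsquare (5′×2.5′, letters a–x): lon ⌊1.2157/0.0833333⌋ = 14 → o; lat ⌊0.3525/0.0416667⌋ = 8 → i.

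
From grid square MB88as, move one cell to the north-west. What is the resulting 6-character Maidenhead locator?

MB78xt

Longitude subsquare a = 0; −1 → -1, wraps to 23 = x, carry into square.
Longitude square 8; −1 → 7.
Latitude subsquare s = 18; +1 → 19 = t.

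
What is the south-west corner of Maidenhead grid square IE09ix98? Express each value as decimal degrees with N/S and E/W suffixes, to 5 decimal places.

40.00833° S, 19.25833° W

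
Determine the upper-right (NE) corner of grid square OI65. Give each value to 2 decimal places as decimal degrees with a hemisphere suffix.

4.00° S, 114.00° E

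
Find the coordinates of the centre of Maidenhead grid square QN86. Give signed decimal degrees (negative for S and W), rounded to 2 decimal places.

46.50, 157.00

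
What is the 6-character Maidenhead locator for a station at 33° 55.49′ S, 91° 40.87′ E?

NF56ub

Add 180° to longitude and 90° to latitude: 271.6812, 56.0752.
Field: 271.6812/20 → 13 → N, 56.0752/10 → 5 → F; chars NF.
Square: 11.6812/2 → 5, 6.0752/1 → 6; chars 56.
Subsquare: 1.6812/0.0833333 → 20 → u, 0.0752/0.0416667 → 1 → b; chars ub.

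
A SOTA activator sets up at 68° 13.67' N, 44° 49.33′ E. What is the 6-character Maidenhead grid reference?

LP28jf

Shift to the Maidenhead origin (180°W, 90°S): lon 224.8222, lat 158.2278.
Field: 224.8222/20 → 11 → L, 158.2278/10 → 15 → P; chars LP.
Square: 4.8222/2 → 2, 8.2278/1 → 8; chars 28.
Subsquare: 0.8222/0.0833333 → 9 → j, 0.2278/0.0416667 → 5 → f; chars jf.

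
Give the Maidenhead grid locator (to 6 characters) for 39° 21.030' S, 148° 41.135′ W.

Add 180° to longitude and 90° to latitude: 31.3144, 50.6495.
Field: lon ⌊31.3144/20⌋ = 1 → B; lat ⌊50.6495/10⌋ = 5 → F.
Square: lon ⌊11.3144/2⌋ = 5; lat ⌊0.6495/1⌋ = 0.
Subsquare: lon ⌊1.3144/0.0833333⌋ = 15 → p; lat ⌊0.6495/0.0416667⌋ = 15 → p.

BF50pp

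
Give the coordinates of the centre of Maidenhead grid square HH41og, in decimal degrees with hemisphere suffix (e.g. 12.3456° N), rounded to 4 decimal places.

18.7292° S, 30.7917° W

Field H=7, H=7: +7·20° lon, +7·10° lat → SW at lon -40°, lat -20°.
Square 4, 1: +4·2° lon, +1·1° lat → SW at lon -32°, lat -19°.
Subsquare o=14, g=6: +14·0.0833333° lon, +6·0.0416667° lat → SW at lon -30.8333°, lat -18.75°.
Cell spans 0.0833333° lon × 0.0416667° lat. Centre is SW corner plus half of each.
latitude 18.7292° S, longitude 30.7917° W.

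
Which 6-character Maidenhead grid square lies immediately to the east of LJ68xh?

LJ78ah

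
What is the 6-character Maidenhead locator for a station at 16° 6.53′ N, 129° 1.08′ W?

CK56lc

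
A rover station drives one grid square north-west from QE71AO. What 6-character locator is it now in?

Longitude subsquare a = 0; −1 → -1, wraps to 23 = x, carry into square.
Longitude square 7; −1 → 6.
Latitude subsquare o = 14; +1 → 15 = p.

QE61xp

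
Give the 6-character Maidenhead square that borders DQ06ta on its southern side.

DQ05tx

Latitude subsquare a = 0; −1 → -1, wraps to 23 = x, carry into square.
Latitude square 6; −1 → 5.
The longitude characters are unchanged.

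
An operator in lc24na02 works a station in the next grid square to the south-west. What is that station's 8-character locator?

Longitude extended square 0; −1 → -1, wraps to 9, carry into subsquare.
Longitude subsquare n = 13; −1 → 12 = m.
Latitude extended square 2; −1 → 1.

LC24ma91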